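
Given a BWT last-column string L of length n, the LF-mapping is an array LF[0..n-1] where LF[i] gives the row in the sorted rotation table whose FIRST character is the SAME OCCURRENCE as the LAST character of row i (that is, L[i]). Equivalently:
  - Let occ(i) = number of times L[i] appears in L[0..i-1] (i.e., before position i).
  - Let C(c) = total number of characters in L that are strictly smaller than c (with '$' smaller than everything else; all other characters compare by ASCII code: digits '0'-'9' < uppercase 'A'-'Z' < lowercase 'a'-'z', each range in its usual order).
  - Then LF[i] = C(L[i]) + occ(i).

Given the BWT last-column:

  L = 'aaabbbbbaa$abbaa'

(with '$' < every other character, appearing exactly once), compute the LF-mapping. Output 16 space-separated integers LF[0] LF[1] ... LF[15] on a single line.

Char counts: '$':1, 'a':8, 'b':7
C (first-col start): C('$')=0, C('a')=1, C('b')=9
L[0]='a': occ=0, LF[0]=C('a')+0=1+0=1
L[1]='a': occ=1, LF[1]=C('a')+1=1+1=2
L[2]='a': occ=2, LF[2]=C('a')+2=1+2=3
L[3]='b': occ=0, LF[3]=C('b')+0=9+0=9
L[4]='b': occ=1, LF[4]=C('b')+1=9+1=10
L[5]='b': occ=2, LF[5]=C('b')+2=9+2=11
L[6]='b': occ=3, LF[6]=C('b')+3=9+3=12
L[7]='b': occ=4, LF[7]=C('b')+4=9+4=13
L[8]='a': occ=3, LF[8]=C('a')+3=1+3=4
L[9]='a': occ=4, LF[9]=C('a')+4=1+4=5
L[10]='$': occ=0, LF[10]=C('$')+0=0+0=0
L[11]='a': occ=5, LF[11]=C('a')+5=1+5=6
L[12]='b': occ=5, LF[12]=C('b')+5=9+5=14
L[13]='b': occ=6, LF[13]=C('b')+6=9+6=15
L[14]='a': occ=6, LF[14]=C('a')+6=1+6=7
L[15]='a': occ=7, LF[15]=C('a')+7=1+7=8

Answer: 1 2 3 9 10 11 12 13 4 5 0 6 14 15 7 8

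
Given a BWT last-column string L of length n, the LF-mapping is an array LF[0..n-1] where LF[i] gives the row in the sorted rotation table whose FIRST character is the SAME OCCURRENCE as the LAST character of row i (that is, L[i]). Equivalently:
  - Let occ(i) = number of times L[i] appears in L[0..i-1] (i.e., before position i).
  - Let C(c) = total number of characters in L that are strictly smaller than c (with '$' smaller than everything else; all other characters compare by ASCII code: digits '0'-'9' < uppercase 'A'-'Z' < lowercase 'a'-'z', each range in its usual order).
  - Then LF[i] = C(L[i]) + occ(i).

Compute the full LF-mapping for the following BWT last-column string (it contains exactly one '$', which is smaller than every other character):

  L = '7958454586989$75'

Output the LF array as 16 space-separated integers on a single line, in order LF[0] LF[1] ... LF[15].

Char counts: '$':1, '4':2, '5':4, '6':1, '7':2, '8':3, '9':3
C (first-col start): C('$')=0, C('4')=1, C('5')=3, C('6')=7, C('7')=8, C('8')=10, C('9')=13
L[0]='7': occ=0, LF[0]=C('7')+0=8+0=8
L[1]='9': occ=0, LF[1]=C('9')+0=13+0=13
L[2]='5': occ=0, LF[2]=C('5')+0=3+0=3
L[3]='8': occ=0, LF[3]=C('8')+0=10+0=10
L[4]='4': occ=0, LF[4]=C('4')+0=1+0=1
L[5]='5': occ=1, LF[5]=C('5')+1=3+1=4
L[6]='4': occ=1, LF[6]=C('4')+1=1+1=2
L[7]='5': occ=2, LF[7]=C('5')+2=3+2=5
L[8]='8': occ=1, LF[8]=C('8')+1=10+1=11
L[9]='6': occ=0, LF[9]=C('6')+0=7+0=7
L[10]='9': occ=1, LF[10]=C('9')+1=13+1=14
L[11]='8': occ=2, LF[11]=C('8')+2=10+2=12
L[12]='9': occ=2, LF[12]=C('9')+2=13+2=15
L[13]='$': occ=0, LF[13]=C('$')+0=0+0=0
L[14]='7': occ=1, LF[14]=C('7')+1=8+1=9
L[15]='5': occ=3, LF[15]=C('5')+3=3+3=6

Answer: 8 13 3 10 1 4 2 5 11 7 14 12 15 0 9 6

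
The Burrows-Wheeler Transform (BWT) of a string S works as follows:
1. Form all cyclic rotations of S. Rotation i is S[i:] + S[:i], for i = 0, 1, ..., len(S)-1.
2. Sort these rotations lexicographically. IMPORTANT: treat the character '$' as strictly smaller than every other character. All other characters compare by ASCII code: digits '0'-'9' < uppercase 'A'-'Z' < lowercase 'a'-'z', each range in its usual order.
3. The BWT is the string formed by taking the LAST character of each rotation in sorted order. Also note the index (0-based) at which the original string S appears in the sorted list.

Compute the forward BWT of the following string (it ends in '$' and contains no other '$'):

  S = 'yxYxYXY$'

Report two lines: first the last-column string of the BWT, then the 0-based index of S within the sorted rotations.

Answer: YYXxxYy$
7

Derivation:
All 8 rotations (rotation i = S[i:]+S[:i]):
  rot[0] = yxYxYXY$
  rot[1] = xYxYXY$y
  rot[2] = YxYXY$yx
  rot[3] = xYXY$yxY
  rot[4] = YXY$yxYx
  rot[5] = XY$yxYxY
  rot[6] = Y$yxYxYX
  rot[7] = $yxYxYXY
Sorted (with $ < everything):
  sorted[0] = $yxYxYXY  (last char: 'Y')
  sorted[1] = XY$yxYxY  (last char: 'Y')
  sorted[2] = Y$yxYxYX  (last char: 'X')
  sorted[3] = YXY$yxYx  (last char: 'x')
  sorted[4] = YxYXY$yx  (last char: 'x')
  sorted[5] = xYXY$yxY  (last char: 'Y')
  sorted[6] = xYxYXY$y  (last char: 'y')
  sorted[7] = yxYxYXY$  (last char: '$')
Last column: YYXxxYy$
Original string S is at sorted index 7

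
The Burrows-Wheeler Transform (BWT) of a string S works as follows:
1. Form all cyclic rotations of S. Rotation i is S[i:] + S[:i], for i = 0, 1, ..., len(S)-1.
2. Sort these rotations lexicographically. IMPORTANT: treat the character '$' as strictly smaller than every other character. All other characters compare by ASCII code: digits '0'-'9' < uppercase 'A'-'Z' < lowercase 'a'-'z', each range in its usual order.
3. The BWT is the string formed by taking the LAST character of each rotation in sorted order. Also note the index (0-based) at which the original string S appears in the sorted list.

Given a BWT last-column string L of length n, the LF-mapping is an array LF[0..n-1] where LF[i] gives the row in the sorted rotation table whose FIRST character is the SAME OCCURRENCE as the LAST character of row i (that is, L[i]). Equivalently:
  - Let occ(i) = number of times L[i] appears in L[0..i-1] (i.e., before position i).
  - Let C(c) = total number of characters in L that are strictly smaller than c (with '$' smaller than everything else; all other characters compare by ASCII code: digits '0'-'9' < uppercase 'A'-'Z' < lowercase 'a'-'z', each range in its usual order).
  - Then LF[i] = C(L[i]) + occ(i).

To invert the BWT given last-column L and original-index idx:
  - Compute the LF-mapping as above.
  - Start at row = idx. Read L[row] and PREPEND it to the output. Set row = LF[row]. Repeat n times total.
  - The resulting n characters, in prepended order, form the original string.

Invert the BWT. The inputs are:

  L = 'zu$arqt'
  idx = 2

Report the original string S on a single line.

LF mapping: 6 5 0 1 3 2 4
Walk LF starting at row 2, prepending L[row]:
  step 1: row=2, L[2]='$', prepend. Next row=LF[2]=0
  step 2: row=0, L[0]='z', prepend. Next row=LF[0]=6
  step 3: row=6, L[6]='t', prepend. Next row=LF[6]=4
  step 4: row=4, L[4]='r', prepend. Next row=LF[4]=3
  step 5: row=3, L[3]='a', prepend. Next row=LF[3]=1
  step 6: row=1, L[1]='u', prepend. Next row=LF[1]=5
  step 7: row=5, L[5]='q', prepend. Next row=LF[5]=2
Reversed output: quartz$

Answer: quartz$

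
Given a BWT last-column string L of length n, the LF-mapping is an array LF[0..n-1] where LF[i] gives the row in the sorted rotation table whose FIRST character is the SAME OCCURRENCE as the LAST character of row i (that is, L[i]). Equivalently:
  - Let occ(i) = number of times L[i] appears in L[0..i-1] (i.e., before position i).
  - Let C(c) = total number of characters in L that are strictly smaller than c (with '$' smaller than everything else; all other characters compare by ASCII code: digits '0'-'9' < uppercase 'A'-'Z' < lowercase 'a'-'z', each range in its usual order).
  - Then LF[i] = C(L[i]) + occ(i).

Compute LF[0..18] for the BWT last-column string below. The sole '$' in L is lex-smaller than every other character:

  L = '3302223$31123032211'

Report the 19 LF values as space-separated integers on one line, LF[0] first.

Char counts: '$':1, '0':2, '1':4, '2':6, '3':6
C (first-col start): C('$')=0, C('0')=1, C('1')=3, C('2')=7, C('3')=13
L[0]='3': occ=0, LF[0]=C('3')+0=13+0=13
L[1]='3': occ=1, LF[1]=C('3')+1=13+1=14
L[2]='0': occ=0, LF[2]=C('0')+0=1+0=1
L[3]='2': occ=0, LF[3]=C('2')+0=7+0=7
L[4]='2': occ=1, LF[4]=C('2')+1=7+1=8
L[5]='2': occ=2, LF[5]=C('2')+2=7+2=9
L[6]='3': occ=2, LF[6]=C('3')+2=13+2=15
L[7]='$': occ=0, LF[7]=C('$')+0=0+0=0
L[8]='3': occ=3, LF[8]=C('3')+3=13+3=16
L[9]='1': occ=0, LF[9]=C('1')+0=3+0=3
L[10]='1': occ=1, LF[10]=C('1')+1=3+1=4
L[11]='2': occ=3, LF[11]=C('2')+3=7+3=10
L[12]='3': occ=4, LF[12]=C('3')+4=13+4=17
L[13]='0': occ=1, LF[13]=C('0')+1=1+1=2
L[14]='3': occ=5, LF[14]=C('3')+5=13+5=18
L[15]='2': occ=4, LF[15]=C('2')+4=7+4=11
L[16]='2': occ=5, LF[16]=C('2')+5=7+5=12
L[17]='1': occ=2, LF[17]=C('1')+2=3+2=5
L[18]='1': occ=3, LF[18]=C('1')+3=3+3=6

Answer: 13 14 1 7 8 9 15 0 16 3 4 10 17 2 18 11 12 5 6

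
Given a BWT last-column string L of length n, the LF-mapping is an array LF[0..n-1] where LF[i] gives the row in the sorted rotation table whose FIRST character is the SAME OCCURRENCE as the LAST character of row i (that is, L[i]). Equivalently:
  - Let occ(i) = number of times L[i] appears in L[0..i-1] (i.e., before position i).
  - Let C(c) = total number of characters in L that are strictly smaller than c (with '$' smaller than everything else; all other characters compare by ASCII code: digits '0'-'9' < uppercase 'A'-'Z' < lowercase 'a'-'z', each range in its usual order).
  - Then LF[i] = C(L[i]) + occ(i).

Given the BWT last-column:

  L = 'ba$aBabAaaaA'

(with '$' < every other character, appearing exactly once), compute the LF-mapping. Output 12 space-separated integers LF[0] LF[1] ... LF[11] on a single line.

Answer: 10 4 0 5 3 6 11 1 7 8 9 2

Derivation:
Char counts: '$':1, 'A':2, 'B':1, 'a':6, 'b':2
C (first-col start): C('$')=0, C('A')=1, C('B')=3, C('a')=4, C('b')=10
L[0]='b': occ=0, LF[0]=C('b')+0=10+0=10
L[1]='a': occ=0, LF[1]=C('a')+0=4+0=4
L[2]='$': occ=0, LF[2]=C('$')+0=0+0=0
L[3]='a': occ=1, LF[3]=C('a')+1=4+1=5
L[4]='B': occ=0, LF[4]=C('B')+0=3+0=3
L[5]='a': occ=2, LF[5]=C('a')+2=4+2=6
L[6]='b': occ=1, LF[6]=C('b')+1=10+1=11
L[7]='A': occ=0, LF[7]=C('A')+0=1+0=1
L[8]='a': occ=3, LF[8]=C('a')+3=4+3=7
L[9]='a': occ=4, LF[9]=C('a')+4=4+4=8
L[10]='a': occ=5, LF[10]=C('a')+5=4+5=9
L[11]='A': occ=1, LF[11]=C('A')+1=1+1=2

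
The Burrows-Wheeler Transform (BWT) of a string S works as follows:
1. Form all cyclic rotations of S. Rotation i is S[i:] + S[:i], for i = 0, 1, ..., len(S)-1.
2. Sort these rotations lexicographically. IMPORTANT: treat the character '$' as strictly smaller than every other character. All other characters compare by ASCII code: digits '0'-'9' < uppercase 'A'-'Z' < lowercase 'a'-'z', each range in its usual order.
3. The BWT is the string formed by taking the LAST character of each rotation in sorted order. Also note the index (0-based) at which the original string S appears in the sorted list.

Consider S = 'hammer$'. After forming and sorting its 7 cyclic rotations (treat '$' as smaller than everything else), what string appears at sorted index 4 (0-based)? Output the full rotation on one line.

All 7 rotations (rotation i = S[i:]+S[:i]):
  rot[0] = hammer$
  rot[1] = ammer$h
  rot[2] = mmer$ha
  rot[3] = mer$ham
  rot[4] = er$hamm
  rot[5] = r$hamme
  rot[6] = $hammer
Sorted (with $ < everything):
  sorted[0] = $hammer
  sorted[1] = ammer$h
  sorted[2] = er$hamm
  sorted[3] = hammer$
  sorted[4] = mer$ham
  sorted[5] = mmer$ha
  sorted[6] = r$hamme
sorted[4] = mer$ham

Answer: mer$ham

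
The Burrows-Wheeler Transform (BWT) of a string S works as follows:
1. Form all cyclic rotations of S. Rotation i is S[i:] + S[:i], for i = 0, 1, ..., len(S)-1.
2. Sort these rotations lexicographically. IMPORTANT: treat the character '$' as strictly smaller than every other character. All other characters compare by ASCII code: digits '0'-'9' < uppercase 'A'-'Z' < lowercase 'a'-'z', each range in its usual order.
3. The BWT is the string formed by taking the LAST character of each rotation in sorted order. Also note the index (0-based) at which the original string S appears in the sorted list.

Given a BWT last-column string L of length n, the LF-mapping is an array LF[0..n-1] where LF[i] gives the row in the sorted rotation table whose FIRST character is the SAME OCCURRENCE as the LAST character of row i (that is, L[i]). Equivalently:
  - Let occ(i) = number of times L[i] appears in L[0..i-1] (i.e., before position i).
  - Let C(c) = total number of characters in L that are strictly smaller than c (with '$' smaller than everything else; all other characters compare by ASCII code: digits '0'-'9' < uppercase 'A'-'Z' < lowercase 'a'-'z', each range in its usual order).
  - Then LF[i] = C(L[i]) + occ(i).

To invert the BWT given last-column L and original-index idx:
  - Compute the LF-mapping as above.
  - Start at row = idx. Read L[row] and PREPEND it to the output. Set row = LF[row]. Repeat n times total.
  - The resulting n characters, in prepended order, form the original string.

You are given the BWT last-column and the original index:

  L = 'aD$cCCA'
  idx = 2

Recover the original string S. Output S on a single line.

LF mapping: 5 4 0 6 2 3 1
Walk LF starting at row 2, prepending L[row]:
  step 1: row=2, L[2]='$', prepend. Next row=LF[2]=0
  step 2: row=0, L[0]='a', prepend. Next row=LF[0]=5
  step 3: row=5, L[5]='C', prepend. Next row=LF[5]=3
  step 4: row=3, L[3]='c', prepend. Next row=LF[3]=6
  step 5: row=6, L[6]='A', prepend. Next row=LF[6]=1
  step 6: row=1, L[1]='D', prepend. Next row=LF[1]=4
  step 7: row=4, L[4]='C', prepend. Next row=LF[4]=2
Reversed output: CDAcCa$

Answer: CDAcCa$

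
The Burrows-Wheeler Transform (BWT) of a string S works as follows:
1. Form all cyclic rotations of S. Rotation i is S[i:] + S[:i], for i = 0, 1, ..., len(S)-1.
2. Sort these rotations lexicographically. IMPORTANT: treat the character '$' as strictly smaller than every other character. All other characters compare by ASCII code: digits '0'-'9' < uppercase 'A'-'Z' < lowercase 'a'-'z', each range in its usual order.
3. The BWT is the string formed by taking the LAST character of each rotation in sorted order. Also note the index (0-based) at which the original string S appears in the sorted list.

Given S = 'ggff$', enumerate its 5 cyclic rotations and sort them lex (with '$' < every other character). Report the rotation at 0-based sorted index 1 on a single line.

All 5 rotations (rotation i = S[i:]+S[:i]):
  rot[0] = ggff$
  rot[1] = gff$g
  rot[2] = ff$gg
  rot[3] = f$ggf
  rot[4] = $ggff
Sorted (with $ < everything):
  sorted[0] = $ggff
  sorted[1] = f$ggf
  sorted[2] = ff$gg
  sorted[3] = gff$g
  sorted[4] = ggff$
sorted[1] = f$ggf

Answer: f$ggf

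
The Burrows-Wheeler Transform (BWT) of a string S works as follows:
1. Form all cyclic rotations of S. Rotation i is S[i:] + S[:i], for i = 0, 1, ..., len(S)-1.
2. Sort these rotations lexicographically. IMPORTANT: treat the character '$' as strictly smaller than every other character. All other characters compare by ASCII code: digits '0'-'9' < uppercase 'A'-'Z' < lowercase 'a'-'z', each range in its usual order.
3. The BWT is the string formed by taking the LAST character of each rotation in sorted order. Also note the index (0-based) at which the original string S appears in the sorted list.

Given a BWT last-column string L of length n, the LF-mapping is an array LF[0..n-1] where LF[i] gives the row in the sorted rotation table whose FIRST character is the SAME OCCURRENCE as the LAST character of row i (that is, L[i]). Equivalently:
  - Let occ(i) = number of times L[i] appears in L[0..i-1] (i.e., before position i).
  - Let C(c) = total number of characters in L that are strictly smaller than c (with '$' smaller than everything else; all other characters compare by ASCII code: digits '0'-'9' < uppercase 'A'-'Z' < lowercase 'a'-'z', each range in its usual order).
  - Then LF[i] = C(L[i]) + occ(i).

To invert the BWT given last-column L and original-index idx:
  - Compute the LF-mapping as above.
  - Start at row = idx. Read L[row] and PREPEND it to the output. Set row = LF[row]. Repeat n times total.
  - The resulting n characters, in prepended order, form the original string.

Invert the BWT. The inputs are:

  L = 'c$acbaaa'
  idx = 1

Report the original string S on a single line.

LF mapping: 6 0 1 7 5 2 3 4
Walk LF starting at row 1, prepending L[row]:
  step 1: row=1, L[1]='$', prepend. Next row=LF[1]=0
  step 2: row=0, L[0]='c', prepend. Next row=LF[0]=6
  step 3: row=6, L[6]='a', prepend. Next row=LF[6]=3
  step 4: row=3, L[3]='c', prepend. Next row=LF[3]=7
  step 5: row=7, L[7]='a', prepend. Next row=LF[7]=4
  step 6: row=4, L[4]='b', prepend. Next row=LF[4]=5
  step 7: row=5, L[5]='a', prepend. Next row=LF[5]=2
  step 8: row=2, L[2]='a', prepend. Next row=LF[2]=1
Reversed output: aabacac$

Answer: aabacac$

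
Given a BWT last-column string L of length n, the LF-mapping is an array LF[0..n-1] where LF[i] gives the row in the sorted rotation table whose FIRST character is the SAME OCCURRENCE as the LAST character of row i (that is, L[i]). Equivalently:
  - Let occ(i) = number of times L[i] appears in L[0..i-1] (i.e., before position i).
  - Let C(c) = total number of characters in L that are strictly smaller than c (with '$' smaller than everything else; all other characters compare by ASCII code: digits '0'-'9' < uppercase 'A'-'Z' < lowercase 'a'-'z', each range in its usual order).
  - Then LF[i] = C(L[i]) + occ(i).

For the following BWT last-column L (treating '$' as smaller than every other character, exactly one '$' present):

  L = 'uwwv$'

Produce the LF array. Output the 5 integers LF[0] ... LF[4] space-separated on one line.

Char counts: '$':1, 'u':1, 'v':1, 'w':2
C (first-col start): C('$')=0, C('u')=1, C('v')=2, C('w')=3
L[0]='u': occ=0, LF[0]=C('u')+0=1+0=1
L[1]='w': occ=0, LF[1]=C('w')+0=3+0=3
L[2]='w': occ=1, LF[2]=C('w')+1=3+1=4
L[3]='v': occ=0, LF[3]=C('v')+0=2+0=2
L[4]='$': occ=0, LF[4]=C('$')+0=0+0=0

Answer: 1 3 4 2 0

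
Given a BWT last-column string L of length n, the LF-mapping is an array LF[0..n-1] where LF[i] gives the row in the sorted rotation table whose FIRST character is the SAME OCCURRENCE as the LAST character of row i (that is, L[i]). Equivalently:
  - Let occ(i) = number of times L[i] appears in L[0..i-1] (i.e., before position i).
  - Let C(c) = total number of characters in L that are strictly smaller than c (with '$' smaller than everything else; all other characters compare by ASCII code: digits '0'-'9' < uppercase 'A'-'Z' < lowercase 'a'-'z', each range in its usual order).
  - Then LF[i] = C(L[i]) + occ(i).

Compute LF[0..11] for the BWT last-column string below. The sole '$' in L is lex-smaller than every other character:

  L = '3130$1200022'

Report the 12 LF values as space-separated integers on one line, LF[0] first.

Answer: 10 5 11 1 0 6 7 2 3 4 8 9

Derivation:
Char counts: '$':1, '0':4, '1':2, '2':3, '3':2
C (first-col start): C('$')=0, C('0')=1, C('1')=5, C('2')=7, C('3')=10
L[0]='3': occ=0, LF[0]=C('3')+0=10+0=10
L[1]='1': occ=0, LF[1]=C('1')+0=5+0=5
L[2]='3': occ=1, LF[2]=C('3')+1=10+1=11
L[3]='0': occ=0, LF[3]=C('0')+0=1+0=1
L[4]='$': occ=0, LF[4]=C('$')+0=0+0=0
L[5]='1': occ=1, LF[5]=C('1')+1=5+1=6
L[6]='2': occ=0, LF[6]=C('2')+0=7+0=7
L[7]='0': occ=1, LF[7]=C('0')+1=1+1=2
L[8]='0': occ=2, LF[8]=C('0')+2=1+2=3
L[9]='0': occ=3, LF[9]=C('0')+3=1+3=4
L[10]='2': occ=1, LF[10]=C('2')+1=7+1=8
L[11]='2': occ=2, LF[11]=C('2')+2=7+2=9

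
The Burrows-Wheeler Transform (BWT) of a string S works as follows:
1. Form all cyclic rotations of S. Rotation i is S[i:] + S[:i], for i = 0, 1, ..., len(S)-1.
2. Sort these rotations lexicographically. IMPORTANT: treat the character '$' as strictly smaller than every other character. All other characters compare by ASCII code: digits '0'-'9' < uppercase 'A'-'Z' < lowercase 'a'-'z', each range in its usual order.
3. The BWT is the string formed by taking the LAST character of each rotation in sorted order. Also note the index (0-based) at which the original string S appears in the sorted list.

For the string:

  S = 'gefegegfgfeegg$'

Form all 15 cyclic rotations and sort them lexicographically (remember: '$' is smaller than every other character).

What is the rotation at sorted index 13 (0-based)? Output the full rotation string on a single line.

Answer: gfgfeegg$gefege

Derivation:
All 15 rotations (rotation i = S[i:]+S[:i]):
  rot[0] = gefegegfgfeegg$
  rot[1] = efegegfgfeegg$g
  rot[2] = fegegfgfeegg$ge
  rot[3] = egegfgfeegg$gef
  rot[4] = gegfgfeegg$gefe
  rot[5] = egfgfeegg$gefeg
  rot[6] = gfgfeegg$gefege
  rot[7] = fgfeegg$gefegeg
  rot[8] = gfeegg$gefegegf
  rot[9] = feegg$gefegegfg
  rot[10] = eegg$gefegegfgf
  rot[11] = egg$gefegegfgfe
  rot[12] = gg$gefegegfgfee
  rot[13] = g$gefegegfgfeeg
  rot[14] = $gefegegfgfeegg
Sorted (with $ < everything):
  sorted[0] = $gefegegfgfeegg
  sorted[1] = eegg$gefegegfgf
  sorted[2] = efegegfgfeegg$g
  sorted[3] = egegfgfeegg$gef
  sorted[4] = egfgfeegg$gefeg
  sorted[5] = egg$gefegegfgfe
  sorted[6] = feegg$gefegegfg
  sorted[7] = fegegfgfeegg$ge
  sorted[8] = fgfeegg$gefegeg
  sorted[9] = g$gefegegfgfeeg
  sorted[10] = gefegegfgfeegg$
  sorted[11] = gegfgfeegg$gefe
  sorted[12] = gfeegg$gefegegf
  sorted[13] = gfgfeegg$gefege
  sorted[14] = gg$gefegegfgfee
sorted[13] = gfgfeegg$gefege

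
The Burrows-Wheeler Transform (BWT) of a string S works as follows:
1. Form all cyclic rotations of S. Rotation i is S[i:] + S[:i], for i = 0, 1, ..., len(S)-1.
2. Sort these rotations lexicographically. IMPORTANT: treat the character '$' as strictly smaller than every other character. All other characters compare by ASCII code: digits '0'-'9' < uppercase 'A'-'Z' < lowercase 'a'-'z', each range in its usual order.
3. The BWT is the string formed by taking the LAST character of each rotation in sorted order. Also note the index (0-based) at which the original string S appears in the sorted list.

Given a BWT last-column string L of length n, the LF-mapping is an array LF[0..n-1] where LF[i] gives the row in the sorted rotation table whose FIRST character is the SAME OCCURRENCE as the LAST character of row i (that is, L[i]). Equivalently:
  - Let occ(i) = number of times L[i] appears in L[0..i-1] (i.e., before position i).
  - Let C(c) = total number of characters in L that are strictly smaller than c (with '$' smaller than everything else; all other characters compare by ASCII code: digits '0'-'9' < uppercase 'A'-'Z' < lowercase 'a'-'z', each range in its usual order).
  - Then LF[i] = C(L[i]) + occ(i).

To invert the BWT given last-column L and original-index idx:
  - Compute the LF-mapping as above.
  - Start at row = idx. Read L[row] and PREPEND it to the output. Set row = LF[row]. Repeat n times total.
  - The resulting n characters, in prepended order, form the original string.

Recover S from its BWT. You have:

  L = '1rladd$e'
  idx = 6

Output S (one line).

LF mapping: 1 7 6 2 3 4 0 5
Walk LF starting at row 6, prepending L[row]:
  step 1: row=6, L[6]='$', prepend. Next row=LF[6]=0
  step 2: row=0, L[0]='1', prepend. Next row=LF[0]=1
  step 3: row=1, L[1]='r', prepend. Next row=LF[1]=7
  step 4: row=7, L[7]='e', prepend. Next row=LF[7]=5
  step 5: row=5, L[5]='d', prepend. Next row=LF[5]=4
  step 6: row=4, L[4]='d', prepend. Next row=LF[4]=3
  step 7: row=3, L[3]='a', prepend. Next row=LF[3]=2
  step 8: row=2, L[2]='l', prepend. Next row=LF[2]=6
Reversed output: ladder1$

Answer: ladder1$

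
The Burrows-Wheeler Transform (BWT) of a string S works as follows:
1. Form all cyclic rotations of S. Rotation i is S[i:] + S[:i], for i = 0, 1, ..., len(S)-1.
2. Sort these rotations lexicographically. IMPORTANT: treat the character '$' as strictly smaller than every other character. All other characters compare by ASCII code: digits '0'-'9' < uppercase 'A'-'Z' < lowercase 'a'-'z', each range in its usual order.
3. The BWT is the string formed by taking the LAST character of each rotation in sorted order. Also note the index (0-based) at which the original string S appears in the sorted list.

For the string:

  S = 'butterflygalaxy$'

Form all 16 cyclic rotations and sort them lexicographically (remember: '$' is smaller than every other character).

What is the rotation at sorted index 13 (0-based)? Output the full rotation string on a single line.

All 16 rotations (rotation i = S[i:]+S[:i]):
  rot[0] = butterflygalaxy$
  rot[1] = utterflygalaxy$b
  rot[2] = tterflygalaxy$bu
  rot[3] = terflygalaxy$but
  rot[4] = erflygalaxy$butt
  rot[5] = rflygalaxy$butte
  rot[6] = flygalaxy$butter
  rot[7] = lygalaxy$butterf
  rot[8] = ygalaxy$butterfl
  rot[9] = galaxy$butterfly
  rot[10] = alaxy$butterflyg
  rot[11] = laxy$butterflyga
  rot[12] = axy$butterflygal
  rot[13] = xy$butterflygala
  rot[14] = y$butterflygalax
  rot[15] = $butterflygalaxy
Sorted (with $ < everything):
  sorted[0] = $butterflygalaxy
  sorted[1] = alaxy$butterflyg
  sorted[2] = axy$butterflygal
  sorted[3] = butterflygalaxy$
  sorted[4] = erflygalaxy$butt
  sorted[5] = flygalaxy$butter
  sorted[6] = galaxy$butterfly
  sorted[7] = laxy$butterflyga
  sorted[8] = lygalaxy$butterf
  sorted[9] = rflygalaxy$butte
  sorted[10] = terflygalaxy$but
  sorted[11] = tterflygalaxy$bu
  sorted[12] = utterflygalaxy$b
  sorted[13] = xy$butterflygala
  sorted[14] = y$butterflygalax
  sorted[15] = ygalaxy$butterfl
sorted[13] = xy$butterflygala

Answer: xy$butterflygala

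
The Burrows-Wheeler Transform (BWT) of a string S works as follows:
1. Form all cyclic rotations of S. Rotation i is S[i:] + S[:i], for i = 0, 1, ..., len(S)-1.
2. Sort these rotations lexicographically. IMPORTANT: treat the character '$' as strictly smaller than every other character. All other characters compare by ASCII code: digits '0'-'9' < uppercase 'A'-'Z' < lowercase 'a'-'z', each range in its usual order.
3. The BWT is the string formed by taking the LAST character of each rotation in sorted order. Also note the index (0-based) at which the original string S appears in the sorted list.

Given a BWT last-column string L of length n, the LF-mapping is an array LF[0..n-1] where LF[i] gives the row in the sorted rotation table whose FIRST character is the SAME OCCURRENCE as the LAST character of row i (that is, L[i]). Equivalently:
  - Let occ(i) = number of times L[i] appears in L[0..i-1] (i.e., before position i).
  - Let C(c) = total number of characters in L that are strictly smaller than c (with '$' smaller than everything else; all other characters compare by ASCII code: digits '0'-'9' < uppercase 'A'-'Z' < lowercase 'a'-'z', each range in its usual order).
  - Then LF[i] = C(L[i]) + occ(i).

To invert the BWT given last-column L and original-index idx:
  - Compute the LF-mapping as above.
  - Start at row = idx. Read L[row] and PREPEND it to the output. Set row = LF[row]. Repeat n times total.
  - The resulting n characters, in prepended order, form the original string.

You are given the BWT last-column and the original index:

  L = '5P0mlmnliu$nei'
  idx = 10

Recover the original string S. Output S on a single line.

Answer: millenniumP05$

Derivation:
LF mapping: 2 3 1 9 7 10 11 8 5 13 0 12 4 6
Walk LF starting at row 10, prepending L[row]:
  step 1: row=10, L[10]='$', prepend. Next row=LF[10]=0
  step 2: row=0, L[0]='5', prepend. Next row=LF[0]=2
  step 3: row=2, L[2]='0', prepend. Next row=LF[2]=1
  step 4: row=1, L[1]='P', prepend. Next row=LF[1]=3
  step 5: row=3, L[3]='m', prepend. Next row=LF[3]=9
  step 6: row=9, L[9]='u', prepend. Next row=LF[9]=13
  step 7: row=13, L[13]='i', prepend. Next row=LF[13]=6
  step 8: row=6, L[6]='n', prepend. Next row=LF[6]=11
  step 9: row=11, L[11]='n', prepend. Next row=LF[11]=12
  step 10: row=12, L[12]='e', prepend. Next row=LF[12]=4
  step 11: row=4, L[4]='l', prepend. Next row=LF[4]=7
  step 12: row=7, L[7]='l', prepend. Next row=LF[7]=8
  step 13: row=8, L[8]='i', prepend. Next row=LF[8]=5
  step 14: row=5, L[5]='m', prepend. Next row=LF[5]=10
Reversed output: millenniumP05$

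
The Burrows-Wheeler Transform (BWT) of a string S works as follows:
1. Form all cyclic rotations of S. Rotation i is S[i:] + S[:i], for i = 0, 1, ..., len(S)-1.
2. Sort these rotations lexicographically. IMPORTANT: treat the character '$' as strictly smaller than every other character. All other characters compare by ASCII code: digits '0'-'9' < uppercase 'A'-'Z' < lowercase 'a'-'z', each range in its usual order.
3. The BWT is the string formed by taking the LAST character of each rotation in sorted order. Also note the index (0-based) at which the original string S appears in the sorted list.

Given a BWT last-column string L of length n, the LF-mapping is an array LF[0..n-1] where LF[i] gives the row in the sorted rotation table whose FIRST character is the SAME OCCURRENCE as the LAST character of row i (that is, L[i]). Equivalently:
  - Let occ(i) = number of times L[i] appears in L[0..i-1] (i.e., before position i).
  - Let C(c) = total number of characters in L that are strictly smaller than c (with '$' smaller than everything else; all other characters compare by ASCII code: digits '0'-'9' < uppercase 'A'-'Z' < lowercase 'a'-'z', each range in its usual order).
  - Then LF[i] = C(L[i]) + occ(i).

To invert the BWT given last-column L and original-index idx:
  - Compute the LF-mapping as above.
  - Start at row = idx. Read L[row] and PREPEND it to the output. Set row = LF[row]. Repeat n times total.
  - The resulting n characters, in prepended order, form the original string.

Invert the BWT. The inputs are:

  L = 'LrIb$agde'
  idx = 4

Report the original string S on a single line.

LF mapping: 2 8 1 4 0 3 7 5 6
Walk LF starting at row 4, prepending L[row]:
  step 1: row=4, L[4]='$', prepend. Next row=LF[4]=0
  step 2: row=0, L[0]='L', prepend. Next row=LF[0]=2
  step 3: row=2, L[2]='I', prepend. Next row=LF[2]=1
  step 4: row=1, L[1]='r', prepend. Next row=LF[1]=8
  step 5: row=8, L[8]='e', prepend. Next row=LF[8]=6
  step 6: row=6, L[6]='g', prepend. Next row=LF[6]=7
  step 7: row=7, L[7]='d', prepend. Next row=LF[7]=5
  step 8: row=5, L[5]='a', prepend. Next row=LF[5]=3
  step 9: row=3, L[3]='b', prepend. Next row=LF[3]=4
Reversed output: badgerIL$

Answer: badgerIL$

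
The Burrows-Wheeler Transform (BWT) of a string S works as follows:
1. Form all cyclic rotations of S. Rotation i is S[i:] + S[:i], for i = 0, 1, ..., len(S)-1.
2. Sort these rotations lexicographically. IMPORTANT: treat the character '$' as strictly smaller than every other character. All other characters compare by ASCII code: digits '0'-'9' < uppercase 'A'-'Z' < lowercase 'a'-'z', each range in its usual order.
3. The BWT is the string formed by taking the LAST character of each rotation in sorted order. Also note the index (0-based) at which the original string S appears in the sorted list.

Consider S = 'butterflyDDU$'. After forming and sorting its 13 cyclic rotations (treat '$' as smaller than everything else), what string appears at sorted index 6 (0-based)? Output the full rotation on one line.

All 13 rotations (rotation i = S[i:]+S[:i]):
  rot[0] = butterflyDDU$
  rot[1] = utterflyDDU$b
  rot[2] = tterflyDDU$bu
  rot[3] = terflyDDU$but
  rot[4] = erflyDDU$butt
  rot[5] = rflyDDU$butte
  rot[6] = flyDDU$butter
  rot[7] = lyDDU$butterf
  rot[8] = yDDU$butterfl
  rot[9] = DDU$butterfly
  rot[10] = DU$butterflyD
  rot[11] = U$butterflyDD
  rot[12] = $butterflyDDU
Sorted (with $ < everything):
  sorted[0] = $butterflyDDU
  sorted[1] = DDU$butterfly
  sorted[2] = DU$butterflyD
  sorted[3] = U$butterflyDD
  sorted[4] = butterflyDDU$
  sorted[5] = erflyDDU$butt
  sorted[6] = flyDDU$butter
  sorted[7] = lyDDU$butterf
  sorted[8] = rflyDDU$butte
  sorted[9] = terflyDDU$but
  sorted[10] = tterflyDDU$bu
  sorted[11] = utterflyDDU$b
  sorted[12] = yDDU$butterfl
sorted[6] = flyDDU$butter

Answer: flyDDU$butter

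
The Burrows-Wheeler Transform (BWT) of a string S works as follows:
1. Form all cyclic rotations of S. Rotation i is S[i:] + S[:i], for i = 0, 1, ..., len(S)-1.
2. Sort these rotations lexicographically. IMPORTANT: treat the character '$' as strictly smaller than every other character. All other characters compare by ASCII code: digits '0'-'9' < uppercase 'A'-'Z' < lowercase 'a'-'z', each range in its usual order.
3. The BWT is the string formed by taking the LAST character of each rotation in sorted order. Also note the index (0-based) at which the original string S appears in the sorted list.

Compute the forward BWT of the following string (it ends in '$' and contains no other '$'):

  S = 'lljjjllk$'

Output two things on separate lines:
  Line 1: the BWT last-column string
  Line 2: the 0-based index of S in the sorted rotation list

Answer: kljjlll$j
7

Derivation:
All 9 rotations (rotation i = S[i:]+S[:i]):
  rot[0] = lljjjllk$
  rot[1] = ljjjllk$l
  rot[2] = jjjllk$ll
  rot[3] = jjllk$llj
  rot[4] = jllk$lljj
  rot[5] = llk$lljjj
  rot[6] = lk$lljjjl
  rot[7] = k$lljjjll
  rot[8] = $lljjjllk
Sorted (with $ < everything):
  sorted[0] = $lljjjllk  (last char: 'k')
  sorted[1] = jjjllk$ll  (last char: 'l')
  sorted[2] = jjllk$llj  (last char: 'j')
  sorted[3] = jllk$lljj  (last char: 'j')
  sorted[4] = k$lljjjll  (last char: 'l')
  sorted[5] = ljjjllk$l  (last char: 'l')
  sorted[6] = lk$lljjjl  (last char: 'l')
  sorted[7] = lljjjllk$  (last char: '$')
  sorted[8] = llk$lljjj  (last char: 'j')
Last column: kljjlll$j
Original string S is at sorted index 7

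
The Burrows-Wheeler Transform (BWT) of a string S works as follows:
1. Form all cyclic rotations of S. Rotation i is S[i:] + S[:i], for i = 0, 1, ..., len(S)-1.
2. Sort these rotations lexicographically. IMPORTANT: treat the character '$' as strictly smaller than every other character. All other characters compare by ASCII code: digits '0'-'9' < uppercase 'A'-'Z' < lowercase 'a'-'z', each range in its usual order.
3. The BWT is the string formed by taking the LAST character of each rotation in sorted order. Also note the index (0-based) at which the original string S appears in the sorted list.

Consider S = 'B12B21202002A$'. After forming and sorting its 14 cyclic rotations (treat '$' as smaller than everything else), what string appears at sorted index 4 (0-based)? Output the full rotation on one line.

Answer: 1202002A$B12B2

Derivation:
All 14 rotations (rotation i = S[i:]+S[:i]):
  rot[0] = B12B21202002A$
  rot[1] = 12B21202002A$B
  rot[2] = 2B21202002A$B1
  rot[3] = B21202002A$B12
  rot[4] = 21202002A$B12B
  rot[5] = 1202002A$B12B2
  rot[6] = 202002A$B12B21
  rot[7] = 02002A$B12B212
  rot[8] = 2002A$B12B2120
  rot[9] = 002A$B12B21202
  rot[10] = 02A$B12B212020
  rot[11] = 2A$B12B2120200
  rot[12] = A$B12B21202002
  rot[13] = $B12B21202002A
Sorted (with $ < everything):
  sorted[0] = $B12B21202002A
  sorted[1] = 002A$B12B21202
  sorted[2] = 02002A$B12B212
  sorted[3] = 02A$B12B212020
  sorted[4] = 1202002A$B12B2
  sorted[5] = 12B21202002A$B
  sorted[6] = 2002A$B12B2120
  sorted[7] = 202002A$B12B21
  sorted[8] = 21202002A$B12B
  sorted[9] = 2A$B12B2120200
  sorted[10] = 2B21202002A$B1
  sorted[11] = A$B12B21202002
  sorted[12] = B12B21202002A$
  sorted[13] = B21202002A$B12
sorted[4] = 1202002A$B12B2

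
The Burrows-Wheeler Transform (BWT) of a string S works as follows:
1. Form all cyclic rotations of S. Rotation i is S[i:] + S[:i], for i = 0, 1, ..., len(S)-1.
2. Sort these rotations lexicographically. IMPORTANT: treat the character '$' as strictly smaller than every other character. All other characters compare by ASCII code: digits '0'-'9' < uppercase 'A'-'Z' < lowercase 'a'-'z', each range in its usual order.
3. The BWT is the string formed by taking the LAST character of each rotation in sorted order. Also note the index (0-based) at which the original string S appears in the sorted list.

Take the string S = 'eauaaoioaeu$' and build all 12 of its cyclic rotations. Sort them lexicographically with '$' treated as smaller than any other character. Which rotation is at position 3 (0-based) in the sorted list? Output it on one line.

All 12 rotations (rotation i = S[i:]+S[:i]):
  rot[0] = eauaaoioaeu$
  rot[1] = auaaoioaeu$e
  rot[2] = uaaoioaeu$ea
  rot[3] = aaoioaeu$eau
  rot[4] = aoioaeu$eaua
  rot[5] = oioaeu$eauaa
  rot[6] = ioaeu$eauaao
  rot[7] = oaeu$eauaaoi
  rot[8] = aeu$eauaaoio
  rot[9] = eu$eauaaoioa
  rot[10] = u$eauaaoioae
  rot[11] = $eauaaoioaeu
Sorted (with $ < everything):
  sorted[0] = $eauaaoioaeu
  sorted[1] = aaoioaeu$eau
  sorted[2] = aeu$eauaaoio
  sorted[3] = aoioaeu$eaua
  sorted[4] = auaaoioaeu$e
  sorted[5] = eauaaoioaeu$
  sorted[6] = eu$eauaaoioa
  sorted[7] = ioaeu$eauaao
  sorted[8] = oaeu$eauaaoi
  sorted[9] = oioaeu$eauaa
  sorted[10] = u$eauaaoioae
  sorted[11] = uaaoioaeu$ea
sorted[3] = aoioaeu$eaua

Answer: aoioaeu$eaua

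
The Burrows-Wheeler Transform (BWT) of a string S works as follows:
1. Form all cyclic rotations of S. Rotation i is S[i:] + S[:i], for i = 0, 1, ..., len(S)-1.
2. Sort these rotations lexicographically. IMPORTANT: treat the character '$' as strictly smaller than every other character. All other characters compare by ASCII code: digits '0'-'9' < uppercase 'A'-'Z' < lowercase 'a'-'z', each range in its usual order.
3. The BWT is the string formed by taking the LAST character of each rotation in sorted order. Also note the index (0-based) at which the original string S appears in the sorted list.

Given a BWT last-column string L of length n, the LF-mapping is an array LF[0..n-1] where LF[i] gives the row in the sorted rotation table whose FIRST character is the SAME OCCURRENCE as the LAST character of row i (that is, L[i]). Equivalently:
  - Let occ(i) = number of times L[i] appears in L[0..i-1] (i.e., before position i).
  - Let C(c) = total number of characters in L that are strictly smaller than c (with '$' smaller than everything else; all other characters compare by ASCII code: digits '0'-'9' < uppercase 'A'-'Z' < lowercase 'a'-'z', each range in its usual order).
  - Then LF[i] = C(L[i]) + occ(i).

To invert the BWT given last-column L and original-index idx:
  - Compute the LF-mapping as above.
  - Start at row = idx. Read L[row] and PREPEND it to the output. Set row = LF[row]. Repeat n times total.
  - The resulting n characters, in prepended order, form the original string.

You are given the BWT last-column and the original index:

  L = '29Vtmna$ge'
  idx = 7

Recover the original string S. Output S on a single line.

Answer: magnetV92$

Derivation:
LF mapping: 1 2 3 9 7 8 4 0 6 5
Walk LF starting at row 7, prepending L[row]:
  step 1: row=7, L[7]='$', prepend. Next row=LF[7]=0
  step 2: row=0, L[0]='2', prepend. Next row=LF[0]=1
  step 3: row=1, L[1]='9', prepend. Next row=LF[1]=2
  step 4: row=2, L[2]='V', prepend. Next row=LF[2]=3
  step 5: row=3, L[3]='t', prepend. Next row=LF[3]=9
  step 6: row=9, L[9]='e', prepend. Next row=LF[9]=5
  step 7: row=5, L[5]='n', prepend. Next row=LF[5]=8
  step 8: row=8, L[8]='g', prepend. Next row=LF[8]=6
  step 9: row=6, L[6]='a', prepend. Next row=LF[6]=4
  step 10: row=4, L[4]='m', prepend. Next row=LF[4]=7
Reversed output: magnetV92$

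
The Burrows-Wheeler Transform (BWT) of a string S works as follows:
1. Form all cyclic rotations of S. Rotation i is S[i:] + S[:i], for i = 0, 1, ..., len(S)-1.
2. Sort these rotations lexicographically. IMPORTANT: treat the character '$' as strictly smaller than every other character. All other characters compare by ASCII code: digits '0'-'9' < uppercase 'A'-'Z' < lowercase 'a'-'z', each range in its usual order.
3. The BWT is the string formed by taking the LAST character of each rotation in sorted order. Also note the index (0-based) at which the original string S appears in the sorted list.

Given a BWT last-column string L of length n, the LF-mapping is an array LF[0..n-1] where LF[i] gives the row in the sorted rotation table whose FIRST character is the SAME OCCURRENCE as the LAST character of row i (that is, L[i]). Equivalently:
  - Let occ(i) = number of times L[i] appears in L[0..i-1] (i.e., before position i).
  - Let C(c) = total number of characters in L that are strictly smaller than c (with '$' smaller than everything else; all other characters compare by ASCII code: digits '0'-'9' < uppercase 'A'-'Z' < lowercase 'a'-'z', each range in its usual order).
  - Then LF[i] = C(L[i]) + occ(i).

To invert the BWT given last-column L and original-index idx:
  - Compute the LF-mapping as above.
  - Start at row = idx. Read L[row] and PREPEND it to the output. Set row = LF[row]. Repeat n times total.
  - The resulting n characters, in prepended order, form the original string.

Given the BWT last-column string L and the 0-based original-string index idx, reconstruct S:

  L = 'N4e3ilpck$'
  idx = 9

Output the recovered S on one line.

Answer: pickle43N$

Derivation:
LF mapping: 3 2 5 1 6 8 9 4 7 0
Walk LF starting at row 9, prepending L[row]:
  step 1: row=9, L[9]='$', prepend. Next row=LF[9]=0
  step 2: row=0, L[0]='N', prepend. Next row=LF[0]=3
  step 3: row=3, L[3]='3', prepend. Next row=LF[3]=1
  step 4: row=1, L[1]='4', prepend. Next row=LF[1]=2
  step 5: row=2, L[2]='e', prepend. Next row=LF[2]=5
  step 6: row=5, L[5]='l', prepend. Next row=LF[5]=8
  step 7: row=8, L[8]='k', prepend. Next row=LF[8]=7
  step 8: row=7, L[7]='c', prepend. Next row=LF[7]=4
  step 9: row=4, L[4]='i', prepend. Next row=LF[4]=6
  step 10: row=6, L[6]='p', prepend. Next row=LF[6]=9
Reversed output: pickle43N$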